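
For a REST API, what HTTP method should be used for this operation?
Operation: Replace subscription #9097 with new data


GET = read, POST = create, PUT = update/replace, DELETE = remove
This operation is an update/replace.
PUT


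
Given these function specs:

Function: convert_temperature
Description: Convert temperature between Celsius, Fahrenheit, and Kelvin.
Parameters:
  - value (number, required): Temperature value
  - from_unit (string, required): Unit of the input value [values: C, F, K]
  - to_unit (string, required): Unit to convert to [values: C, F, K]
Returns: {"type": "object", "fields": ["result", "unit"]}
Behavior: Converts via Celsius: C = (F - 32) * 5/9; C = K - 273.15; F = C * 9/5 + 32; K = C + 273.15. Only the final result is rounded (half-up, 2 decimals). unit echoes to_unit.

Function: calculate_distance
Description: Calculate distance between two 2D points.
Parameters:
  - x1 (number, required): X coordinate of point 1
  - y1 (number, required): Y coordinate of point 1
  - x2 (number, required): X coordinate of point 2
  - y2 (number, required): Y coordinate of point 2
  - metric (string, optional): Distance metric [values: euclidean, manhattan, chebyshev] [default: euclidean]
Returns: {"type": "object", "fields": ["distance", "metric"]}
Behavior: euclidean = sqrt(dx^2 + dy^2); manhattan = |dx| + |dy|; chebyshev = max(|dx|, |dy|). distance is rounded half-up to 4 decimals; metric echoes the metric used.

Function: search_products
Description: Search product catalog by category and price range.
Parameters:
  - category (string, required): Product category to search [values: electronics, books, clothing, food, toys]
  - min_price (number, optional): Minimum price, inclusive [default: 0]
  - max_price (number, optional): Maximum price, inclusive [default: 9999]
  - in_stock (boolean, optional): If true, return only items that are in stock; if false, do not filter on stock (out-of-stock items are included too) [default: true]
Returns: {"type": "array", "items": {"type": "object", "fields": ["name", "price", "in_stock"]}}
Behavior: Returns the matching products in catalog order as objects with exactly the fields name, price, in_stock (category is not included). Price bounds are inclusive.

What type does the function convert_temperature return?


The convert_temperature spec declares Returns: {"type": "object", "fields": ["result", "unit"]}
Type:
object


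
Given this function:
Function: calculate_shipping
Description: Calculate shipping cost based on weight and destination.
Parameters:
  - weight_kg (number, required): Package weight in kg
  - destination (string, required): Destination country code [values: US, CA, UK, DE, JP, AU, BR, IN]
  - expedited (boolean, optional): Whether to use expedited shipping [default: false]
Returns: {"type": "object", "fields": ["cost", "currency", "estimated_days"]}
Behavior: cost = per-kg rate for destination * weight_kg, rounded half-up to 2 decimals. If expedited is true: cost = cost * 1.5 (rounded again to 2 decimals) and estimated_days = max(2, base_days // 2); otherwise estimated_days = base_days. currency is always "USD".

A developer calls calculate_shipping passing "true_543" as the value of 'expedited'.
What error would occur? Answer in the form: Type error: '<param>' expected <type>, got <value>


Spec: 'expedited' is declared as boolean; "true_543" is a string.
Type error: 'expedited' expected boolean, got "true_543"


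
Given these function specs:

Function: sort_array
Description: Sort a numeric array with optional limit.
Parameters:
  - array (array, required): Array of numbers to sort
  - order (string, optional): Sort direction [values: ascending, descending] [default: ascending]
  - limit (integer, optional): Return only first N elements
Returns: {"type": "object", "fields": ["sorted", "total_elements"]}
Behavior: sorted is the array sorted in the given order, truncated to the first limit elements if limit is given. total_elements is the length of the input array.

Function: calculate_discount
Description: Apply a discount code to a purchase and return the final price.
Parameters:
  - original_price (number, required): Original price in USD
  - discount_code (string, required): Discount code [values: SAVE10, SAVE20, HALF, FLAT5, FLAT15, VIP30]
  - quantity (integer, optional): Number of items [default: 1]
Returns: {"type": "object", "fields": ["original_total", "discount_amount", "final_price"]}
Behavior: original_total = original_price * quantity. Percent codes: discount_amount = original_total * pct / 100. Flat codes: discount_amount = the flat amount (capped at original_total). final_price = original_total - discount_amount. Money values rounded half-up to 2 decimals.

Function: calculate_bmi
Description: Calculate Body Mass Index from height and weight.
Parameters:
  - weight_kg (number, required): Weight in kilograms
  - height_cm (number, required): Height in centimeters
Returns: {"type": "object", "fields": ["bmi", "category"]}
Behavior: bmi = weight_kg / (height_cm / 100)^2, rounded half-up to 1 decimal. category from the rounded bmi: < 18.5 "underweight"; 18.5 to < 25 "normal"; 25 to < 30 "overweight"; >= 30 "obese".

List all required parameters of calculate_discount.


Parameters of calculate_discount and their required/optional flag:
  original_price: required
  discount_code: required
  quantity: optional
discount_code, original_price


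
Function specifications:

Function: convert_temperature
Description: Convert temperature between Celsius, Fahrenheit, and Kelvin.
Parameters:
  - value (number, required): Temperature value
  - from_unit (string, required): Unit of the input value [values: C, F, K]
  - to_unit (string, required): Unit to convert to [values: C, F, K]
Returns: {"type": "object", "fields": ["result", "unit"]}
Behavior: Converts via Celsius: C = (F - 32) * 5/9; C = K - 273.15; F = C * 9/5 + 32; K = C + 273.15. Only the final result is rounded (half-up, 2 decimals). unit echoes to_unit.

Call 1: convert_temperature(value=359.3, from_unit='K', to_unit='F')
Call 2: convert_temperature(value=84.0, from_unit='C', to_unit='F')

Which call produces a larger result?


Call 1:
  To C: 359.3 - 273.15 = 86.15
  To F: 86.15 * 9/5 + 32 = 187.07
  Round to 2 decimals: 187.07
  -> 187.07 F
Call 2:
  Input already in C: 84
  To F: 84 * 9/5 + 32 = 183.2
  Round to 2 decimals: 183.2
  -> 183.2 F
Call 1 (187.07 F)


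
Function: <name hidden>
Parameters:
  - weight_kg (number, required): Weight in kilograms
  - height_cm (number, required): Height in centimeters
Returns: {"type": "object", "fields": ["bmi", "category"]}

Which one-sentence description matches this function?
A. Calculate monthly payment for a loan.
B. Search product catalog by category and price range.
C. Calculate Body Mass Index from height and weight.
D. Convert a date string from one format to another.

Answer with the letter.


Parameters weight_kg, height_cm and return ["bmi", "category"] fit: Calculate Body Mass Index from height and weight.
C


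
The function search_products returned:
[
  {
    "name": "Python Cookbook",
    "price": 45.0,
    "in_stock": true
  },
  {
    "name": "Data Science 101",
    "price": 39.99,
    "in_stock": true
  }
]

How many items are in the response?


Items: Python Cookbook, Data Science 101
2


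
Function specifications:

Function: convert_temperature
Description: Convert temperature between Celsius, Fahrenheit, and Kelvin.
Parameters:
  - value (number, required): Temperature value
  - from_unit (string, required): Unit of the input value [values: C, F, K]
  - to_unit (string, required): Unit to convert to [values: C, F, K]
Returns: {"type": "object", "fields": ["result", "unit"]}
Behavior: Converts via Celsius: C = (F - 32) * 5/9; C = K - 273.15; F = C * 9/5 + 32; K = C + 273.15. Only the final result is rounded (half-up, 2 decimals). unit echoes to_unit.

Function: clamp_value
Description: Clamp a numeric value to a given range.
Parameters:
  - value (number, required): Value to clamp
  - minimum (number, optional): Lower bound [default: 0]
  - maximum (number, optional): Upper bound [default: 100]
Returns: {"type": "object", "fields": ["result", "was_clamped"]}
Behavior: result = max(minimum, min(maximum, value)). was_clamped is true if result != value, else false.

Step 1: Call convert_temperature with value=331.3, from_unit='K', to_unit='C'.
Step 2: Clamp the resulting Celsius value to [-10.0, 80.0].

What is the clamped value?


Step 1: convert_temperature(value=331.3, from_unit=K, to_unit=C)
  To C: 331.3 - 273.15 = 58.15
  Target is C: 58.15
  Round to 2 decimals: 58.15
  -> result = 58.15 C
Step 2: clamp_value(value=58.15, minimum=-10.0, maximum=80.0)
  result = max(-10.0, min(80.0, 58.15)) = max(-10.0, 58.15) = 58.15
  was_clamped = (58.15 != 58.15) = false
  -> result = 58.15
58.15


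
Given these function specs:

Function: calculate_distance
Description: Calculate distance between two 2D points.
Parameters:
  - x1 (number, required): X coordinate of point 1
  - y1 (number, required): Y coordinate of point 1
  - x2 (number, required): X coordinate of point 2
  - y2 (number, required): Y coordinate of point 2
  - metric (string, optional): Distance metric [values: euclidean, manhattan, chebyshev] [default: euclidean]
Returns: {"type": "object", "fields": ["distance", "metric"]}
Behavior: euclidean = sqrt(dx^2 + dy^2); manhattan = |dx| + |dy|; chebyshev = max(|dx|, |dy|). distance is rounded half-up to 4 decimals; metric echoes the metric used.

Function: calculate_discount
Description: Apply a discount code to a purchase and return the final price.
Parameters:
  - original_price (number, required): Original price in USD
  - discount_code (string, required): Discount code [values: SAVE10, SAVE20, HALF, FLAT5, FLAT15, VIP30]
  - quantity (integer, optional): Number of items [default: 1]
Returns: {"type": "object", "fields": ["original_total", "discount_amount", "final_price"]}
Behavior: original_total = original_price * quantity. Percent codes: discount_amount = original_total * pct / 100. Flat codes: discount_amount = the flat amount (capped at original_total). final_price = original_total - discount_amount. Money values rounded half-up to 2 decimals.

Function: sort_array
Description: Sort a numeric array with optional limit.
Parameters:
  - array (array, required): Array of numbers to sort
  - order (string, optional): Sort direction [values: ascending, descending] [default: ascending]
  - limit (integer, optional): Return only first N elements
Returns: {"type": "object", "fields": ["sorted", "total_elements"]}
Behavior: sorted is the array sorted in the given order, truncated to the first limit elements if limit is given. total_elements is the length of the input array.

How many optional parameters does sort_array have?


Parameters of sort_array: array (required), order (optional), limit (optional)
Optional count:
2


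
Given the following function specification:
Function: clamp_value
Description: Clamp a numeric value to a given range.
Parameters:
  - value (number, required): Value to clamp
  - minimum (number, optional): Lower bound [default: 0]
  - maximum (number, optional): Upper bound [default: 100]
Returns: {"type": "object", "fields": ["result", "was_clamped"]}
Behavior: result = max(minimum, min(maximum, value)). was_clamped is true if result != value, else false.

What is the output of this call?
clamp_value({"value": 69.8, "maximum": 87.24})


Defaults applied: minimum=0
result = max(0, min(87.24, 69.8)) = max(0, 69.8) = 69.8
was_clamped = (69.8 != 69.8) = false
Output:
{"result": 69.8, "was_clamped": false}


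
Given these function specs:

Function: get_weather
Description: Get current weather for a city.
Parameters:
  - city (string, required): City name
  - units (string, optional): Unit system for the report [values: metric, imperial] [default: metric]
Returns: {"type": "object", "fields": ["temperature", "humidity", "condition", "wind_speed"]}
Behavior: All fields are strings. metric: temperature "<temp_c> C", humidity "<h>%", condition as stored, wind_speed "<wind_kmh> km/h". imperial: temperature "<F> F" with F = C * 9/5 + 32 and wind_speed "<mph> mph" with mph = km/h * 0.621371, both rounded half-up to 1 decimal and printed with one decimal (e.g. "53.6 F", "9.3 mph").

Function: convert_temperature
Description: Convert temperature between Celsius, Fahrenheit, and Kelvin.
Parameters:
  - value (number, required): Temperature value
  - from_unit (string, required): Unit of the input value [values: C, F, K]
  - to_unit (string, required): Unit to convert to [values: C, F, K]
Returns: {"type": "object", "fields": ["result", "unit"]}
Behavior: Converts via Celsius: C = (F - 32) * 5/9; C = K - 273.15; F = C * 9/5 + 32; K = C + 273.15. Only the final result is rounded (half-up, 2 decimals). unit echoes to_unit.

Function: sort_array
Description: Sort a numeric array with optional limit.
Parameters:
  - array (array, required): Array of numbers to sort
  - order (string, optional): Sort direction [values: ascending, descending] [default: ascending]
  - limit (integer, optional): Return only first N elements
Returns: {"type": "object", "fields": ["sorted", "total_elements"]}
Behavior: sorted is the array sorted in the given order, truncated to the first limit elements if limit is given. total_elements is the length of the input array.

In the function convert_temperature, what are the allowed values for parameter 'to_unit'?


The convert_temperature spec declares:
  - to_unit (string, required): Unit to convert to [values: C, F, K]
Allowed values:
C, F, K


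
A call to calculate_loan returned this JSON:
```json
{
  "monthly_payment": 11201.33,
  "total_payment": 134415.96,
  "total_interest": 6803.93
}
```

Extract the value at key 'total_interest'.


6803.93


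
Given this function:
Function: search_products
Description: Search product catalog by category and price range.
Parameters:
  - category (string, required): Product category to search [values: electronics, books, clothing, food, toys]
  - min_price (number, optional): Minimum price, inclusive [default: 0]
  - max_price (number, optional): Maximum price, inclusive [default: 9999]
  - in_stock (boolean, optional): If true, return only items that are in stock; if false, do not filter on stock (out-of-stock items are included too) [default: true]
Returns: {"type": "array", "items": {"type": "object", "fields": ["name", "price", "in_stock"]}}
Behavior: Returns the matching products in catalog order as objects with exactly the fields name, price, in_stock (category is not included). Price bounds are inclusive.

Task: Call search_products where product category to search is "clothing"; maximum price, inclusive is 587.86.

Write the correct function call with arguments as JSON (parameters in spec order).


Mapping each described value to its parameter name:
  'Product category to search' -> category = "clothing"
  'Maximum price, inclusive' -> max_price = 587.86
search_products({"category": "clothing", "max_price": 587.86})


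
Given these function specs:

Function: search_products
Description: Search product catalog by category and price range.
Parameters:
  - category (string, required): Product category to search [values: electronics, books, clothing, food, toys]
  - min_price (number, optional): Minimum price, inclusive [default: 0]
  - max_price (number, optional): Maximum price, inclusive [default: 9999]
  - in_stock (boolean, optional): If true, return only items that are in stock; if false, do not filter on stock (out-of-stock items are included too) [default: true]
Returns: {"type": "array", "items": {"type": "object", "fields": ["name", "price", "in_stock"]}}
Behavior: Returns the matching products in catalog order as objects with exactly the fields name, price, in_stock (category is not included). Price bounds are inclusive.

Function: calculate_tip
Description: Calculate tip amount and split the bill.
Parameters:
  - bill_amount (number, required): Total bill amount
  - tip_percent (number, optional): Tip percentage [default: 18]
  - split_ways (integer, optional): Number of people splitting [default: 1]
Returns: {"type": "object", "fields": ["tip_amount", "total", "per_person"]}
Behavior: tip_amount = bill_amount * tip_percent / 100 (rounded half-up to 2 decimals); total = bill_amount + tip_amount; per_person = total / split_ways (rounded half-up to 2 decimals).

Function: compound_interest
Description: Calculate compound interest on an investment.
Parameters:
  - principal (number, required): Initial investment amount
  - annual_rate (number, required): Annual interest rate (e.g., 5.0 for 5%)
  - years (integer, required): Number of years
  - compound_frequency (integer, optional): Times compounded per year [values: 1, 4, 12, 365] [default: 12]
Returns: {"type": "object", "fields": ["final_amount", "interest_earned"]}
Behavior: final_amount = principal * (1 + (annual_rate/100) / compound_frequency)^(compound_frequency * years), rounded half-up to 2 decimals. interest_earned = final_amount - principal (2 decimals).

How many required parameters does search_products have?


Parameters of search_products: category (required), min_price (optional), max_price (optional), in_stock (optional)
Required count:
1


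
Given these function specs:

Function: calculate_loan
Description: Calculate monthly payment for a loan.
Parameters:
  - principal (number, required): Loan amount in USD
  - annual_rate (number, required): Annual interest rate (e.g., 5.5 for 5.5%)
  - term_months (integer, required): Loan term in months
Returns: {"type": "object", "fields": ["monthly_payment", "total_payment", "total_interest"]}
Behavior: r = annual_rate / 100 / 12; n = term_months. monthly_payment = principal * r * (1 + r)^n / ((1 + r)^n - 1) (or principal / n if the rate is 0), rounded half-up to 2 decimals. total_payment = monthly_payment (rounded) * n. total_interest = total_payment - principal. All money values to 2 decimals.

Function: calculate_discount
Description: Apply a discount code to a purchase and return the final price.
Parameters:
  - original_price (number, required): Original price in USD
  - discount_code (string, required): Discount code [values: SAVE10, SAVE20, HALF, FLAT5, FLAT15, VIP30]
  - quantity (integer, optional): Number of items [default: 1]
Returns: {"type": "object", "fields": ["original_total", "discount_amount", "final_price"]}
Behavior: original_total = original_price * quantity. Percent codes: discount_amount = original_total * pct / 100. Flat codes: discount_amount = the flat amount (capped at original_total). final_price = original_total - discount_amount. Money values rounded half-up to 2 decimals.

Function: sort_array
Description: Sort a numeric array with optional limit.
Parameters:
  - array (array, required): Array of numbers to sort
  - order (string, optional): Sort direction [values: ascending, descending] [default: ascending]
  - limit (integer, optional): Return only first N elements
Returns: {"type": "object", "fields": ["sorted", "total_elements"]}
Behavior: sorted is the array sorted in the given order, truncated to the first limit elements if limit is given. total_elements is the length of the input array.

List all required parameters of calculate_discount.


Parameters of calculate_discount and their required/optional flag:
  original_price: required
  discount_code: required
  quantity: optional
discount_code, original_price


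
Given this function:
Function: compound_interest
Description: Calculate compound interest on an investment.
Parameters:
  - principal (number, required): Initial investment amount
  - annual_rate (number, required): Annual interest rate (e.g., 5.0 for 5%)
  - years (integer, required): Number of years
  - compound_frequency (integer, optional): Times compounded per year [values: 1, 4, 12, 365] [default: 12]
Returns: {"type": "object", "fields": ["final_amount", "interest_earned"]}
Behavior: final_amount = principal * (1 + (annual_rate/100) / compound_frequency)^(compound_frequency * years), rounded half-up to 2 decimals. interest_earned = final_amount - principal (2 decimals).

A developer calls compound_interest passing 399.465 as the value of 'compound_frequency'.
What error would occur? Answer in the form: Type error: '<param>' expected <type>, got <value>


Spec: 'compound_frequency' is declared as integer; 399.465 is a non-integer number.
Type error: 'compound_frequency' expected integer, got 399.465


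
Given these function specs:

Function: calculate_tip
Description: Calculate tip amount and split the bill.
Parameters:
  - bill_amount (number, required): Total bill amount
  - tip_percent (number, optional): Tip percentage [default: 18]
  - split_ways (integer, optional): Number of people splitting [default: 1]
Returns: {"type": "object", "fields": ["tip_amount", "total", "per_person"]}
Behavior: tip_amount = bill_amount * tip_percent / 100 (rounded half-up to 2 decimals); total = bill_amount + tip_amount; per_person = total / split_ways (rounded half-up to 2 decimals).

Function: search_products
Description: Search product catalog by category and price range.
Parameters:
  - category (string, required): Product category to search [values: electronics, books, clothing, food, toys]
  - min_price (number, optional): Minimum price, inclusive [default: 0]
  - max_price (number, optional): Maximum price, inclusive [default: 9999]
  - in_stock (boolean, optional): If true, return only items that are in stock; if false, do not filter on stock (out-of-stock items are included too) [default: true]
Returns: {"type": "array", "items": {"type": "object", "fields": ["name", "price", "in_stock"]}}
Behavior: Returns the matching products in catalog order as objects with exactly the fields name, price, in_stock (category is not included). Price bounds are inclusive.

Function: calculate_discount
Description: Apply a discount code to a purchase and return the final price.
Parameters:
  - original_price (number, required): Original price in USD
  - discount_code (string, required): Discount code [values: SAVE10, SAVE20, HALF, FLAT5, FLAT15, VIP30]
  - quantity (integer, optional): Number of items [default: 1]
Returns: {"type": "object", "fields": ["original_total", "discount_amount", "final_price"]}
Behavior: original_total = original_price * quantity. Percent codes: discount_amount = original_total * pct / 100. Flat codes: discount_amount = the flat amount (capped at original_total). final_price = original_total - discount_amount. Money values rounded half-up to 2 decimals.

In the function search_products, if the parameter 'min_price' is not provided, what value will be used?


The search_products spec declares:
  - min_price (number, optional): Minimum price, inclusive [default: 0]
Default:
0


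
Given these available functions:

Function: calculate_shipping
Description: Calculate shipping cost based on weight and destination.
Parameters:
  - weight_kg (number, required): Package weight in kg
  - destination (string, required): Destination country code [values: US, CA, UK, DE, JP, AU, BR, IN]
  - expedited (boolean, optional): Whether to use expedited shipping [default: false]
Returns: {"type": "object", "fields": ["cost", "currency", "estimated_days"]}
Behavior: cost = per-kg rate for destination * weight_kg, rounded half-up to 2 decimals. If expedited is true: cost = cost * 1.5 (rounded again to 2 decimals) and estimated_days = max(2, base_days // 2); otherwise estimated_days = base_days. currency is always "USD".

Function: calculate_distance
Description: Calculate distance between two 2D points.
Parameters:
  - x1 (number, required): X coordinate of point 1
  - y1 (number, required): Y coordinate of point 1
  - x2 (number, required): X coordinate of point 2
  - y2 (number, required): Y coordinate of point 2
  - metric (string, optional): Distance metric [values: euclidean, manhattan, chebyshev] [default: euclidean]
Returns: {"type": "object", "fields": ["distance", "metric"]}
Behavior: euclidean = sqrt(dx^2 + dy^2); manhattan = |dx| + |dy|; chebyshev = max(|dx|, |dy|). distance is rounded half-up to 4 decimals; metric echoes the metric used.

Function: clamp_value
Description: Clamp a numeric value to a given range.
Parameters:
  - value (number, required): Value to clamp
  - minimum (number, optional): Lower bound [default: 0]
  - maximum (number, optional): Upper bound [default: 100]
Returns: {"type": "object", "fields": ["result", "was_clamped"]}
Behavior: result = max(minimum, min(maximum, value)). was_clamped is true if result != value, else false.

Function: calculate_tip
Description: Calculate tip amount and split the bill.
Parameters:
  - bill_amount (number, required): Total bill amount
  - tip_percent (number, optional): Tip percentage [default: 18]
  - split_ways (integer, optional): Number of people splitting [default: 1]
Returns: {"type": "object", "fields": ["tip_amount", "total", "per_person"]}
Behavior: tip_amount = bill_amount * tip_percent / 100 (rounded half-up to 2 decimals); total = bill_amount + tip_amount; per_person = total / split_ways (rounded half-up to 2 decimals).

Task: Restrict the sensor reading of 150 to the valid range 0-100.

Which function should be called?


The task needs a function whose description is: Clamp a numeric value to a given range.
clamp_value


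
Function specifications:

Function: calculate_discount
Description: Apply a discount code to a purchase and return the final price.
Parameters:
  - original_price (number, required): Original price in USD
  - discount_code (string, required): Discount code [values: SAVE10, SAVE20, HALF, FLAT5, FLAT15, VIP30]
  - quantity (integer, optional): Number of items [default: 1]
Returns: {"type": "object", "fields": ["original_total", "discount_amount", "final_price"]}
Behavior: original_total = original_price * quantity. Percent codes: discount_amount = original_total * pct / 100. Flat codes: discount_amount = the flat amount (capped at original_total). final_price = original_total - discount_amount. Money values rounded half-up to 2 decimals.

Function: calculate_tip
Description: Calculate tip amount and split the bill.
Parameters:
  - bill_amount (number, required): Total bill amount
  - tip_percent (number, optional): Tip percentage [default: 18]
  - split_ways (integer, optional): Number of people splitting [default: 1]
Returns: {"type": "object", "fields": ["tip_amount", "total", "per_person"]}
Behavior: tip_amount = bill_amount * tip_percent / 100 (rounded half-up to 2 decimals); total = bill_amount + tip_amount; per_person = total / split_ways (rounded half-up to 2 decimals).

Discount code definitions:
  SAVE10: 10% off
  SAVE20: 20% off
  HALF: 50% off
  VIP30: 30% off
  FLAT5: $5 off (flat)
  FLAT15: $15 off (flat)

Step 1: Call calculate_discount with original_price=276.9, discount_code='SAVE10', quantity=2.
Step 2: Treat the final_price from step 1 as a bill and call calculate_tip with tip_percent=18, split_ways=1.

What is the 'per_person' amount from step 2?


Step 1: calculate_discount(original_price=276.9, discount_code=SAVE10, quantity=2)
  original_total = 276.9 * 2 = 553.80
  SAVE10 = 10% off: discount_amount = 553.80 * 10/100 = 55.38 -> 55.38
  final_price = 553.80 - 55.38 = 498.42
  -> final_price = 498.42
Step 2: calculate_tip(bill_amount=498.42, tip_percent=18, split_ways=1)
  tip_amount = 498.42 * 18/100 = 89.7156 -> 89.72
  total = 498.42 + 89.72 = 588.14
  per_person = 588.14 / 1 = 588.14 -> 588.14
  -> per_person = 588.14
$588.14


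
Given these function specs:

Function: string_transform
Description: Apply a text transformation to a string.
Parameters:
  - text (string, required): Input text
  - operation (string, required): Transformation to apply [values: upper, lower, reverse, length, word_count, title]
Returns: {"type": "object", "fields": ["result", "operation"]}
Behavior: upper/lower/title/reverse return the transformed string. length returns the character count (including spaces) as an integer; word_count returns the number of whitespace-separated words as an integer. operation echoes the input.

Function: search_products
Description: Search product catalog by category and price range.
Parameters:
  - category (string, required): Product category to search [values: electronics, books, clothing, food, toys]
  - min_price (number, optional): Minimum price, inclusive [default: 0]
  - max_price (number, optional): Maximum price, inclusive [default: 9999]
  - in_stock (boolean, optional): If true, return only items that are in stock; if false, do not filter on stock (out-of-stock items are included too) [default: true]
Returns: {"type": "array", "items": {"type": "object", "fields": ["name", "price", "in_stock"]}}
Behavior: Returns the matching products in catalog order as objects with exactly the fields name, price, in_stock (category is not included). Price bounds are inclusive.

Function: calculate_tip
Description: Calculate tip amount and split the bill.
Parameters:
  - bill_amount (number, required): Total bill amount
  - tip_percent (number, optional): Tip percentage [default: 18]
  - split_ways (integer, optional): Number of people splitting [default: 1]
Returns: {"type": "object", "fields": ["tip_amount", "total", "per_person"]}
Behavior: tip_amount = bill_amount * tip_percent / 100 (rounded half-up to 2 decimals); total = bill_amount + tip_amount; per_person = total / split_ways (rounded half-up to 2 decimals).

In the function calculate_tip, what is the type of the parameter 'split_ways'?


The calculate_tip spec declares:
  - split_ways (integer, optional): Number of people splitting [default: 1]
Type:
integer


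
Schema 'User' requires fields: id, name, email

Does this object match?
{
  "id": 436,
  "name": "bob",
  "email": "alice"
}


Checking required fields... All present.
Valid - all required fields present


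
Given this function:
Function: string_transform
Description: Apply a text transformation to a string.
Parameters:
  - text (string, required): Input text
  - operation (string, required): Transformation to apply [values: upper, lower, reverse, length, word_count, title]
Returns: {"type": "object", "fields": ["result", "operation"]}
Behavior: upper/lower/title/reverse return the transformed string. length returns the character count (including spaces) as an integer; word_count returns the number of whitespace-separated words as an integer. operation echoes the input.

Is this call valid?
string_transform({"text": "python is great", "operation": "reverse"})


Checking all required parameters present and types match... All valid.
Valid


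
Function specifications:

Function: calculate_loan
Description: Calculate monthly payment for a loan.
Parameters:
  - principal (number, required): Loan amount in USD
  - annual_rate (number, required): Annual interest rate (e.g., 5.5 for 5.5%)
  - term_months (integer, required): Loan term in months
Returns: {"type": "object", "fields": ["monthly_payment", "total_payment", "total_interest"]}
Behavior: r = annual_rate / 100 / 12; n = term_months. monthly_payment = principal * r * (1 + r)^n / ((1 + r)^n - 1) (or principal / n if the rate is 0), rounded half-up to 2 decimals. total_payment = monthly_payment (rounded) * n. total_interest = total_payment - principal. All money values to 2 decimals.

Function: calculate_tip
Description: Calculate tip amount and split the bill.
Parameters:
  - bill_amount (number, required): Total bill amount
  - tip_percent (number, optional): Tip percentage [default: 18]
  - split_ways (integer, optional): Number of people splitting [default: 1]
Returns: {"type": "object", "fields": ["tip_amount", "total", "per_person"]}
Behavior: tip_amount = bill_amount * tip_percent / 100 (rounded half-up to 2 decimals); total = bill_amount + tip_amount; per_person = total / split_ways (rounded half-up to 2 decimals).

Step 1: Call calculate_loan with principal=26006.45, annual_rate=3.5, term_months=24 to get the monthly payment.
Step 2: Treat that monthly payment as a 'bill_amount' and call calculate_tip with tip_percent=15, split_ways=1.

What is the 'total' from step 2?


Step 1: calculate_loan(principal=26006.45, annual_rate=3.5, term_months=24)
  r = 3.5 / 100 / 12 = 0.002916666667 (keep full precision)
  (1 + r)^24 = 1.07239891
  monthly_payment = 26006.45 * 0.002916666667 * 1.07239891 / (1.07239891 - 1) = 1123.549433 -> 1123.55
  total_payment = 1123.55 * 24 = 26965.20
  total_interest = 26965.20 - 26006.45 = 958.75
  -> monthly_payment = 1123.55
Step 2: calculate_tip(bill_amount=1123.55, tip_percent=15, split_ways=1)
  tip_amount = 1123.55 * 15/100 = 168.5325 -> 168.53
  total = 1123.55 + 168.53 = 1292.08
  per_person = 1292.08 / 1 = 1292.08 -> 1292.08
  -> total = 1292.08
$1292.08


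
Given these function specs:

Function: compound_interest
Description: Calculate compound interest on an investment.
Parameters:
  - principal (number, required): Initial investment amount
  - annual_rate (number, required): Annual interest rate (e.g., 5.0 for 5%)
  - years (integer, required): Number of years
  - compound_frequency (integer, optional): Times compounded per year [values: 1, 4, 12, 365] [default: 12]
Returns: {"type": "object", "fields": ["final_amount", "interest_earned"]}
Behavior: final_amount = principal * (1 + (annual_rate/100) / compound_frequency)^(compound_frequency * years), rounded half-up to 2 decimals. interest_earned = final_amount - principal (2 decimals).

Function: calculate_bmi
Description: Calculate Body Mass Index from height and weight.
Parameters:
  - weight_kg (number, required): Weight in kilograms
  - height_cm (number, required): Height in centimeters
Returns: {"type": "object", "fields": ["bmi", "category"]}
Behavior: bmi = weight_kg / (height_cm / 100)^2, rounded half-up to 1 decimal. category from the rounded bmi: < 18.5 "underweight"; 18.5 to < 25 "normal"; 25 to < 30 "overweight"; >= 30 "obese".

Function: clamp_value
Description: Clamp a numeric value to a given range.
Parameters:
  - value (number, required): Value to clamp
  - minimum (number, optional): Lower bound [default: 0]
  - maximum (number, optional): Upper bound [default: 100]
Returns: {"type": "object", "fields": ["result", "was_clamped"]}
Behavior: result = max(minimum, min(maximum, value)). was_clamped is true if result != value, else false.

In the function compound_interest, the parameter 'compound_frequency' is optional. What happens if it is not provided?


The compound_interest spec declares:
  - compound_frequency (integer, optional): Times compounded per year [values: 1, 4, 12, 365] [default: 12]
It defaults to 12


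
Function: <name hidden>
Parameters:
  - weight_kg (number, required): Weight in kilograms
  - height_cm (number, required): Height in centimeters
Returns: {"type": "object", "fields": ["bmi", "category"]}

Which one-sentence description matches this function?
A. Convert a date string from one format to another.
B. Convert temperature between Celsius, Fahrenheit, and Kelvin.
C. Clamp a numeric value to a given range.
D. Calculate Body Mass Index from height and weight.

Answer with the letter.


Parameters weight_kg, height_cm and return ["bmi", "category"] fit: Calculate Body Mass Index from height and weight.
D


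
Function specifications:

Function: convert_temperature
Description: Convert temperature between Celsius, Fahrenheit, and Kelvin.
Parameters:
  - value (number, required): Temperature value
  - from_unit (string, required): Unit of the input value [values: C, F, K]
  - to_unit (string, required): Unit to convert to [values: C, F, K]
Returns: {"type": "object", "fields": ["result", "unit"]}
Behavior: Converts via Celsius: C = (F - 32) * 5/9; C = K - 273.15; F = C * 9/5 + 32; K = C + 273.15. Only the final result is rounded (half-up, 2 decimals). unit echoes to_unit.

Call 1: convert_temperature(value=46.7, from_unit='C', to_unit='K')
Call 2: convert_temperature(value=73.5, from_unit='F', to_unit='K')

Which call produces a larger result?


Call 1:
  Input already in C: 46.7
  To K: 46.7 + 273.15 = 319.85
  Round to 2 decimals: 319.85
  -> 319.85 K
Call 2:
  To C: (73.5 - 32) * 5/9 = 23.055556
  To K: 23.055556 + 273.15 = 296.205556
  Round to 2 decimals: 296.21
  -> 296.21 K
Call 1 (319.85 K)


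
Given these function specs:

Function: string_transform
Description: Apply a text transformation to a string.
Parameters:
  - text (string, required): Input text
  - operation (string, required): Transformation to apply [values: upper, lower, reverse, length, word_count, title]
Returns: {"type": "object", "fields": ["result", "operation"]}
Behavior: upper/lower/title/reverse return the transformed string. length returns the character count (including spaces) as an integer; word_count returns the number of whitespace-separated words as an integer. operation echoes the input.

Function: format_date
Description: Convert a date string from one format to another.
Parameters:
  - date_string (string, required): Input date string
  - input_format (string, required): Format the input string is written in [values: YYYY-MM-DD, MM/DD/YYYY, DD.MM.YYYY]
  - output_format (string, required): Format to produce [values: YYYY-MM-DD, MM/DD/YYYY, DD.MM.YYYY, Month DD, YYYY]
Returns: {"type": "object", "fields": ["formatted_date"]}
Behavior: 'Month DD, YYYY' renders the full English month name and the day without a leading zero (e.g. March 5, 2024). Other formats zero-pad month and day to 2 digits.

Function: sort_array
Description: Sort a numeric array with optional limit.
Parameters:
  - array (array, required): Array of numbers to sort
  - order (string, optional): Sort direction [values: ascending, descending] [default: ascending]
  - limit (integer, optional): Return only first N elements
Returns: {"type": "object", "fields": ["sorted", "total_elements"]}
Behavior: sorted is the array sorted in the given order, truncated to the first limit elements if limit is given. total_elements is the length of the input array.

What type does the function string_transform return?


The string_transform spec declares Returns: {"type": "object", "fields": ["result", "operation"]}
Type:
object


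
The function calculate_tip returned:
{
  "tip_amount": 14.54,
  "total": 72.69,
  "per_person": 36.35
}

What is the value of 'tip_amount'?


14.54


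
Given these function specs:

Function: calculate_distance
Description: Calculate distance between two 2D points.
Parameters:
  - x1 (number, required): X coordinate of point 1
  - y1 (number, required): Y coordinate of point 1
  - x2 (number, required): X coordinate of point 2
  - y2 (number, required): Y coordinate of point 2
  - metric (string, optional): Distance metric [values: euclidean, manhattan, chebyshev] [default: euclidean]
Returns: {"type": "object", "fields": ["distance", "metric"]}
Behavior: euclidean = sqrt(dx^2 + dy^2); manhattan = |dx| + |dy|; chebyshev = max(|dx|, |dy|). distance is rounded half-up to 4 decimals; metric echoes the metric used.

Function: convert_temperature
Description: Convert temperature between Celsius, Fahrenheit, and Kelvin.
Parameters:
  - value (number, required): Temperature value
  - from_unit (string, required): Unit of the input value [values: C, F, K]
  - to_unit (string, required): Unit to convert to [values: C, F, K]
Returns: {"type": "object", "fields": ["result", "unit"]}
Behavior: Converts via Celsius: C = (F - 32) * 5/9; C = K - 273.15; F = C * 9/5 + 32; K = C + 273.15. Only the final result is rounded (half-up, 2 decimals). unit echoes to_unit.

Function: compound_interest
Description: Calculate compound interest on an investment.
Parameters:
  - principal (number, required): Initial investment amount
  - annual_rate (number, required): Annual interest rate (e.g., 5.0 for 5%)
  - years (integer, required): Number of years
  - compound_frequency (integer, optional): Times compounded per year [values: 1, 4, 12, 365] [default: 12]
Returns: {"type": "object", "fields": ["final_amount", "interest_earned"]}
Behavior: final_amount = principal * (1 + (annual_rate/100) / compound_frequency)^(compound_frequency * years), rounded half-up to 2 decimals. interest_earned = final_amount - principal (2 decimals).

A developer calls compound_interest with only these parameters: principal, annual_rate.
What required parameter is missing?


Required parameters: principal, annual_rate, years
Provided: principal, annual_rate
Missing: years
years


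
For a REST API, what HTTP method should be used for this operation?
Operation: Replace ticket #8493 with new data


GET = read, POST = create, PUT = update/replace, DELETE = remove
This operation is an update/replace.
PUT
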